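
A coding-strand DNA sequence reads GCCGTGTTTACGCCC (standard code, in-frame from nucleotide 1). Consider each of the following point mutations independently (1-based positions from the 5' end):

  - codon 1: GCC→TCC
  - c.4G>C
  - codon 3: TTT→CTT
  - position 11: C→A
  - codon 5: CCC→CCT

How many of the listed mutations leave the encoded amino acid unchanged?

Codon 1: GCC (Ala) → TCC (Ser) — missense.
Codon 2: GTG (Val) → CTG (Leu) — missense.
Codon 3: TTT (Phe) → CTT (Leu) — missense.
Codon 4: ACG (Thr) → AAG (Lys) — missense.
Codon 5: CCC (Pro) → CCT (Pro) — synonymous.
Synonymous: 1 of 5.

1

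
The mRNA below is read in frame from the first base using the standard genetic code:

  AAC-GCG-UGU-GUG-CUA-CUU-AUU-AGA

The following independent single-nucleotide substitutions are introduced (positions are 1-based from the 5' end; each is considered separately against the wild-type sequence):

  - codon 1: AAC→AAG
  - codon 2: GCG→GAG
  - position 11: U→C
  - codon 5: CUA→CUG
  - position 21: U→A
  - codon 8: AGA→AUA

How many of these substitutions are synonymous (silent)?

2

Codon 1: AAC (Asn) → AAG (Lys) — missense.
Codon 2: GCG (Ala) → GAG (Glu) — missense.
Codon 4: GUG (Val) → GCG (Ala) — missense.
Codon 5: CUA (Leu) → CUG (Leu) — synonymous.
Codon 7: AUU (Ile) → AUA (Ile) — synonymous.
Codon 8: AGA (Arg) → AUA (Ile) — missense.
Synonymous: 2 of 6.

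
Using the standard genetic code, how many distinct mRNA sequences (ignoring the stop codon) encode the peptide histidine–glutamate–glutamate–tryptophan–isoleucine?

24

His: 2 codons.
Glu: 2 codons.
Glu: 2 codons.
Trp: 1 codon.
Ile: 3 codons.
2 × 2 × 2 × 1 × 3 = 24.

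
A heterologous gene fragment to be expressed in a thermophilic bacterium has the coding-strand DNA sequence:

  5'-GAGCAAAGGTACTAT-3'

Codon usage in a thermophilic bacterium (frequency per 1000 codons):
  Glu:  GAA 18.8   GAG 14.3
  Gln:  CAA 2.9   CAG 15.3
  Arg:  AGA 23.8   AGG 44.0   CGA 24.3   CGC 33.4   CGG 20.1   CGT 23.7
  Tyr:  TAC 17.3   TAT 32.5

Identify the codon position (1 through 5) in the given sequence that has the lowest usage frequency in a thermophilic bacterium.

Codon 1 GAG (Glu): 14.3 per 1000.
Codon 2 CAA (Gln): 2.9 per 1000.
Codon 3 AGG (Arg): 44.0 per 1000.
Codon 4 TAC (Tyr): 17.3 per 1000.
Codon 5 TAT (Tyr): 32.5 per 1000.
Lowest frequency is 2.9 at codon 2.

2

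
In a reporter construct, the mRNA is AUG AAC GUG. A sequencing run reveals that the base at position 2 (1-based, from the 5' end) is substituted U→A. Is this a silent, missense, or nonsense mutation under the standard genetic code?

Position 2 falls in codon 1: AUG → Met.
After the substitution the codon is AAG → Lys.
Met ≠ Lys, so this is a missense mutation.

missense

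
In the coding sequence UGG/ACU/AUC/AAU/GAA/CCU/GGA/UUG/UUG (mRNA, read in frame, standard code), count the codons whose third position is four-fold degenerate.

3

Codon 1 UGG (Trp): third position 1-fold.
Codon 2 ACU (Thr): third position 4-fold.
Codon 3 AUC (Ile): third position 3-fold.
Codon 4 AAU (Asn): third position 2-fold.
Codon 5 GAA (Glu): third position 2-fold.
Codon 6 CCU (Pro): third position 4-fold.
Codon 7 GGA (Gly): third position 4-fold.
Codon 8 UUG (Leu): third position 2-fold.
Codon 9 UUG (Leu): third position 2-fold.
Four-fold degenerate third positions: 3.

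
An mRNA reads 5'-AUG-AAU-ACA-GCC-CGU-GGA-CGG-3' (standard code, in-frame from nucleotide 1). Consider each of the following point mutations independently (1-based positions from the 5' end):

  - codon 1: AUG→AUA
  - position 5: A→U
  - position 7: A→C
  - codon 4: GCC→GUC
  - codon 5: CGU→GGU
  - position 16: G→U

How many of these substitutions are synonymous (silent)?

Codon 1: AUG (Met) → AUA (Ile) — missense.
Codon 2: AAU (Asn) → AUU (Ile) — missense.
Codon 3: ACA (Thr) → CCA (Pro) — missense.
Codon 4: GCC (Ala) → GUC (Val) — missense.
Codon 5: CGU (Arg) → GGU (Gly) — missense.
Codon 6: GGA (Gly) → UGA (Stop) — nonsense.
Synonymous: 0 of 6.

0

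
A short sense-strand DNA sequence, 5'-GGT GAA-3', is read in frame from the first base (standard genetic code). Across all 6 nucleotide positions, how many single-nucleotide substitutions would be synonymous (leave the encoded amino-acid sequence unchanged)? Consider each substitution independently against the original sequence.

4

Codon 1 (GGT, Gly): 3 synonymous substitutions.
Codon 2 (GAA, Glu): 1 synonymous substitution.
Total: 3 + 1 = 4.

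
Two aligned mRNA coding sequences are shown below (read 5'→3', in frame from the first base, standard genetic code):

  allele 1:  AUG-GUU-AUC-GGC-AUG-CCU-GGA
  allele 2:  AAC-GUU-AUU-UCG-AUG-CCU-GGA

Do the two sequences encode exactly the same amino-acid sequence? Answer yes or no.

Codon 1: AUG Met / AAC Asn — nonsynonymous.
Codon 2: GUU Val / GUU Val — identical.
Codon 3: AUC Ile / AUU Ile — synonymous.
Codon 4: GGC Gly / UCG Ser — nonsynonymous.
Codon 5: AUG Met / AUG Met — identical.
Codon 6: CCU Pro / CCU Pro — identical.
Codon 7: GGA Gly / GGA Gly — identical.
Nonsynonymous differences: 2 → different protein.

no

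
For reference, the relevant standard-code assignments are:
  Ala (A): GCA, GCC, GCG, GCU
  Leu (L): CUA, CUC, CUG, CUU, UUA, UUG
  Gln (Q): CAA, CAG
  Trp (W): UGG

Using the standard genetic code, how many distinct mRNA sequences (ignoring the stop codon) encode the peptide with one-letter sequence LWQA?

48

Leu: 6 codons.
Trp: 1 codon.
Gln: 2 codons.
Ala: 4 codons.
6 × 1 × 2 × 4 = 48.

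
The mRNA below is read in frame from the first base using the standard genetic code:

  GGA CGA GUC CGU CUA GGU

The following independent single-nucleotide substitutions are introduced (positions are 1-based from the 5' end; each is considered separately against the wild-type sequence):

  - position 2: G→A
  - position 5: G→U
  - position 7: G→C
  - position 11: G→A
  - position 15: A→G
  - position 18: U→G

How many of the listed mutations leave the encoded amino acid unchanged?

Codon 1: GGA (Gly) → GAA (Glu) — missense.
Codon 2: CGA (Arg) → CUA (Leu) — missense.
Codon 3: GUC (Val) → CUC (Leu) — missense.
Codon 4: CGU (Arg) → CAU (His) — missense.
Codon 5: CUA (Leu) → CUG (Leu) — synonymous.
Codon 6: GGU (Gly) → GGG (Gly) — synonymous.
Synonymous: 2 of 6.

2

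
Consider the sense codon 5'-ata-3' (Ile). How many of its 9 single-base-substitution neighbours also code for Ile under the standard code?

2

Position 1: none → 0 synonymous.
Position 2: none → 0 synonymous.
Position 3: ATT, ATC → 2 synonymous.
Total: 0 + 0 + 2 = 2.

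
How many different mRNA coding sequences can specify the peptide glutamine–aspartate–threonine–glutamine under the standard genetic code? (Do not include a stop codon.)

Gln: 2 codons.
Asp: 2 codons.
Thr: 4 codons.
Gln: 2 codons.
2 × 2 × 4 × 2 = 32.

32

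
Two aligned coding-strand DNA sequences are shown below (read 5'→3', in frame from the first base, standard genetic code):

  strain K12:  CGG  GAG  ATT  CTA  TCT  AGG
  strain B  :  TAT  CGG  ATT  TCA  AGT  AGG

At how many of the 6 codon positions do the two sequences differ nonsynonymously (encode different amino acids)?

3

Codon 1: CGG Arg / TAT Tyr — nonsynonymous.
Codon 2: GAG Glu / CGG Arg — nonsynonymous.
Codon 3: ATT Ile / ATT Ile — identical.
Codon 4: CTA Leu / TCA Ser — nonsynonymous.
Codon 5: TCT Ser / AGT Ser — synonymous.
Codon 6: AGG Arg / AGG Arg — identical.
Nonsynonymous differences: 3.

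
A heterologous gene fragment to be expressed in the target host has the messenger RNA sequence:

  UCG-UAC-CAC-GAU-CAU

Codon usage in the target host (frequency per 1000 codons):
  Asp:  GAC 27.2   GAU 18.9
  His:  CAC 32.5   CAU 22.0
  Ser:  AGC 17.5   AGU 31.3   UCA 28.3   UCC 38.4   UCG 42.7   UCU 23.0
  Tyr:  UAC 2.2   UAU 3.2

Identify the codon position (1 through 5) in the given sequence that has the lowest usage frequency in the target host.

2

Codon 1 UCG (Ser): 42.7 per 1000.
Codon 2 UAC (Tyr): 2.2 per 1000.
Codon 3 CAC (His): 32.5 per 1000.
Codon 4 GAU (Asp): 18.9 per 1000.
Codon 5 CAU (His): 22.0 per 1000.
Lowest frequency is 2.2 at codon 2.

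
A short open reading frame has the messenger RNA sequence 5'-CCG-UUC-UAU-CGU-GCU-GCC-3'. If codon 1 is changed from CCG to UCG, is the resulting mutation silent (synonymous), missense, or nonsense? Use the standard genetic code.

Position 1 falls in codon 1: CCG → Pro.
After the substitution the codon is UCG → Ser.
Pro ≠ Ser, so this is a missense mutation.

missense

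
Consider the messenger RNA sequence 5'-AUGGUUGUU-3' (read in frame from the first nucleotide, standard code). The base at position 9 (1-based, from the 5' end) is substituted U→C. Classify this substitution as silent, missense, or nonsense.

Position 9 falls in codon 3: GUU → Val.
After the substitution the codon is GUC → Val.
Both encode Val, so the change is synonymous.

silent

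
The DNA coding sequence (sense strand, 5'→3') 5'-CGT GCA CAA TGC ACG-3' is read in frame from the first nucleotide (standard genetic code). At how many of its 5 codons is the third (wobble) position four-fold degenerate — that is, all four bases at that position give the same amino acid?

3

Codon 1 CGT (Arg): third position 4-fold.
Codon 2 GCA (Ala): third position 4-fold.
Codon 3 CAA (Gln): third position 2-fold.
Codon 4 TGC (Cys): third position 2-fold.
Codon 5 ACG (Thr): third position 4-fold.
Four-fold degenerate third positions: 3.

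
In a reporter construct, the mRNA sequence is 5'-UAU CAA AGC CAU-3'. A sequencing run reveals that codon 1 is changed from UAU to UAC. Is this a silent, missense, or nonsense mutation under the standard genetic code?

Position 3 falls in codon 1: UAU → Tyr.
After the substitution the codon is UAC → Tyr.
Both encode Tyr, so the change is synonymous.

silent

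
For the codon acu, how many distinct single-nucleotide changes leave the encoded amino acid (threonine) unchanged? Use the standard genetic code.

3

Position 1: none → 0 synonymous.
Position 2: none → 0 synonymous.
Position 3: ACC, ACA, ACG → 3 synonymous.
Total: 0 + 0 + 3 = 3.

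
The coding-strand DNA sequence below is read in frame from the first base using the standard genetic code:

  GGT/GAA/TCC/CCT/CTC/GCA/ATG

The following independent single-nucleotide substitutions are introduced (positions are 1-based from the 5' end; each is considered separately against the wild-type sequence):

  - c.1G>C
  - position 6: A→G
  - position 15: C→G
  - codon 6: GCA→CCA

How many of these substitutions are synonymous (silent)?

Codon 1: GGT (Gly) → CGT (Arg) — missense.
Codon 2: GAA (Glu) → GAG (Glu) — synonymous.
Codon 5: CTC (Leu) → CTG (Leu) — synonymous.
Codon 6: GCA (Ala) → CCA (Pro) — missense.
Synonymous: 2 of 4.

2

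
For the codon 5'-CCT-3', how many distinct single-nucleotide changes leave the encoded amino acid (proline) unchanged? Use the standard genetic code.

3

Position 1: none → 0 synonymous.
Position 2: none → 0 synonymous.
Position 3: CCC, CCA, CCG → 3 synonymous.
Total: 0 + 0 + 3 = 3.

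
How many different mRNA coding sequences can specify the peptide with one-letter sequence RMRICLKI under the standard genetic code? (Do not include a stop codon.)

7776

Arg: 6 codons.
Met: 1 codon.
Arg: 6 codons.
Ile: 3 codons.
Cys: 2 codons.
Leu: 6 codons.
Lys: 2 codons.
Ile: 3 codons.
6 × 1 × 6 × 3 × 2 × 6 × 2 × 3 = 7776.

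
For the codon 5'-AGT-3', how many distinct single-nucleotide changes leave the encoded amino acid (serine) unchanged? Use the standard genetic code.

1

Position 1: none → 0 synonymous.
Position 2: none → 0 synonymous.
Position 3: AGC → 1 synonymous.
Total: 0 + 0 + 1 = 1.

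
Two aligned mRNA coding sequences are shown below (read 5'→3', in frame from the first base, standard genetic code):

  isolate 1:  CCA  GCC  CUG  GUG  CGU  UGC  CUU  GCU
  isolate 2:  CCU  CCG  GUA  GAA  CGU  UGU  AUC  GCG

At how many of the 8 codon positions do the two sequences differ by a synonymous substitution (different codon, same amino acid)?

3

Codon 1: CCA Pro / CCU Pro — synonymous.
Codon 2: GCC Ala / CCG Pro — nonsynonymous.
Codon 3: CUG Leu / GUA Val — nonsynonymous.
Codon 4: GUG Val / GAA Glu — nonsynonymous.
Codon 5: CGU Arg / CGU Arg — identical.
Codon 6: UGC Cys / UGU Cys — synonymous.
Codon 7: CUU Leu / AUC Ile — nonsynonymous.
Codon 8: GCU Ala / GCG Ala — synonymous.
Synonymous differences: 3.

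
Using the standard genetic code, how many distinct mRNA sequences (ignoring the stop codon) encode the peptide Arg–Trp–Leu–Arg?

Arg: 6 codons.
Trp: 1 codon.
Leu: 6 codons.
Arg: 6 codons.
6 × 1 × 6 × 6 = 216.

216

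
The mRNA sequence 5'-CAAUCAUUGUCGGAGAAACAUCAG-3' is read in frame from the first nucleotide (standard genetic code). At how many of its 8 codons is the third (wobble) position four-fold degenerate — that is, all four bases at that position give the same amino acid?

Codon 1 CAA (Gln): third position 2-fold.
Codon 2 UCA (Ser): third position 4-fold.
Codon 3 UUG (Leu): third position 2-fold.
Codon 4 UCG (Ser): third position 4-fold.
Codon 5 GAG (Glu): third position 2-fold.
Codon 6 AAA (Lys): third position 2-fold.
Codon 7 CAU (His): third position 2-fold.
Codon 8 CAG (Gln): third position 2-fold.
Four-fold degenerate third positions: 2.

2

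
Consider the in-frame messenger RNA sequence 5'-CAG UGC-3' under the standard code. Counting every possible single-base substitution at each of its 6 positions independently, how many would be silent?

Codon 1 (CAG, Gln): 1 synonymous substitution.
Codon 2 (UGC, Cys): 1 synonymous substitution.
Total: 1 + 1 = 2.

2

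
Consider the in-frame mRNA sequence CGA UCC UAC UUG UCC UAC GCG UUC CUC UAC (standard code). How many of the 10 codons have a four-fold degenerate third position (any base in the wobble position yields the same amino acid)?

Codon 1 CGA (Arg): third position 4-fold.
Codon 2 UCC (Ser): third position 4-fold.
Codon 3 UAC (Tyr): third position 2-fold.
Codon 4 UUG (Leu): third position 2-fold.
Codon 5 UCC (Ser): third position 4-fold.
Codon 6 UAC (Tyr): third position 2-fold.
Codon 7 GCG (Ala): third position 4-fold.
Codon 8 UUC (Phe): third position 2-fold.
Codon 9 CUC (Leu): third position 4-fold.
Codon 10 UAC (Tyr): third position 2-fold.
Four-fold degenerate third positions: 5.

5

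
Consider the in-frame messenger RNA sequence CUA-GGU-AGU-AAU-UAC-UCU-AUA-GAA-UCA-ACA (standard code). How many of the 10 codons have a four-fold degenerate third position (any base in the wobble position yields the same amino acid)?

Codon 1 CUA (Leu): third position 4-fold.
Codon 2 GGU (Gly): third position 4-fold.
Codon 3 AGU (Ser): third position 2-fold.
Codon 4 AAU (Asn): third position 2-fold.
Codon 5 UAC (Tyr): third position 2-fold.
Codon 6 UCU (Ser): third position 4-fold.
Codon 7 AUA (Ile): third position 3-fold.
Codon 8 GAA (Glu): third position 2-fold.
Codon 9 UCA (Ser): third position 4-fold.
Codon 10 ACA (Thr): third position 4-fold.
Four-fold degenerate third positions: 5.

5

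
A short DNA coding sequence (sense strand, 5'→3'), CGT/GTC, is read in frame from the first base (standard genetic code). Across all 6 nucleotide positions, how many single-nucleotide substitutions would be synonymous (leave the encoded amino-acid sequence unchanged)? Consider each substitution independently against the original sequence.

6

Codon 1 (CGT, Arg): 3 synonymous substitutions.
Codon 2 (GTC, Val): 3 synonymous substitutions.
Total: 3 + 3 = 6.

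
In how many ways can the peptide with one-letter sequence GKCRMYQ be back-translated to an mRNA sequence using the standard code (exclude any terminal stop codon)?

384

Gly: 4 codons.
Lys: 2 codons.
Cys: 2 codons.
Arg: 6 codons.
Met: 1 codon.
Tyr: 2 codons.
Gln: 2 codons.
4 × 2 × 2 × 6 × 1 × 2 × 2 = 384.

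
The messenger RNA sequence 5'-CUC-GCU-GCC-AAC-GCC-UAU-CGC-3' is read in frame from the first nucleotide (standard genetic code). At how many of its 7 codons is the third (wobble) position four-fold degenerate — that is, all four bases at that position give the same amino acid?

Codon 1 CUC (Leu): third position 4-fold.
Codon 2 GCU (Ala): third position 4-fold.
Codon 3 GCC (Ala): third position 4-fold.
Codon 4 AAC (Asn): third position 2-fold.
Codon 5 GCC (Ala): third position 4-fold.
Codon 6 UAU (Tyr): third position 2-fold.
Codon 7 CGC (Arg): third position 4-fold.
Four-fold degenerate third positions: 5.

5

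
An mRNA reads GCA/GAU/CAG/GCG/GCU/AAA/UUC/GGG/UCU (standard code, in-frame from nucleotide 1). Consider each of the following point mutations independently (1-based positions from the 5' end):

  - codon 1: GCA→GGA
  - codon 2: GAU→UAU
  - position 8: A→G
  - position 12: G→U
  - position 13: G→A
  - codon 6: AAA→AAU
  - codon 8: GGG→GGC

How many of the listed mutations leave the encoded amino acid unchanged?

2

Codon 1: GCA (Ala) → GGA (Gly) — missense.
Codon 2: GAU (Asp) → UAU (Tyr) — missense.
Codon 3: CAG (Gln) → CGG (Arg) — missense.
Codon 4: GCG (Ala) → GCU (Ala) — synonymous.
Codon 5: GCU (Ala) → ACU (Thr) — missense.
Codon 6: AAA (Lys) → AAU (Asn) — missense.
Codon 8: GGG (Gly) → GGC (Gly) — synonymous.
Synonymous: 2 of 7.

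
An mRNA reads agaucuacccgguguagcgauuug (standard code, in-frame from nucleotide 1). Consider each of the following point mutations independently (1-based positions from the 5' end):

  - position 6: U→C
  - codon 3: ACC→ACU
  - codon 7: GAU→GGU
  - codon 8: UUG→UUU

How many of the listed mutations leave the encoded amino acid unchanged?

Codon 2: UCU (Ser) → UCC (Ser) — synonymous.
Codon 3: ACC (Thr) → ACU (Thr) — synonymous.
Codon 7: GAU (Asp) → GGU (Gly) — missense.
Codon 8: UUG (Leu) → UUU (Phe) — missense.
Synonymous: 2 of 4.

2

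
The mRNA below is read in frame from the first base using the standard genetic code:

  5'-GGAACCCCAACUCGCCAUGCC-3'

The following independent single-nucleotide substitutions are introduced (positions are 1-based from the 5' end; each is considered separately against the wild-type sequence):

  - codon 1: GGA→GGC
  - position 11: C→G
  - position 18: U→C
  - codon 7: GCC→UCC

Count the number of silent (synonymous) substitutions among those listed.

2

Codon 1: GGA (Gly) → GGC (Gly) — synonymous.
Codon 4: ACU (Thr) → AGU (Ser) — missense.
Codon 6: CAU (His) → CAC (His) — synonymous.
Codon 7: GCC (Ala) → UCC (Ser) — missense.
Synonymous: 2 of 4.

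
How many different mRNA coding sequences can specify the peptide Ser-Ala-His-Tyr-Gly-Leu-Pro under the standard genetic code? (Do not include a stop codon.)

Ser: 6 codons.
Ala: 4 codons.
His: 2 codons.
Tyr: 2 codons.
Gly: 4 codons.
Leu: 6 codons.
Pro: 4 codons.
6 × 4 × 2 × 2 × 4 × 6 × 4 = 9216.

9216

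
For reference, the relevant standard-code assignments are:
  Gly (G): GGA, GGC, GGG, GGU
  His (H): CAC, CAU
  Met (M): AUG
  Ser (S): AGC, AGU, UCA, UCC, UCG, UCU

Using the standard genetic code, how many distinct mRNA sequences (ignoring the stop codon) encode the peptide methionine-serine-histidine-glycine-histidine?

Met: 1 codon.
Ser: 6 codons.
His: 2 codons.
Gly: 4 codons.
His: 2 codons.
1 × 6 × 2 × 4 × 2 = 96.

96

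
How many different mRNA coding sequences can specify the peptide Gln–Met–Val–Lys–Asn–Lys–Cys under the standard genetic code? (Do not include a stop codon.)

Gln: 2 codons.
Met: 1 codon.
Val: 4 codons.
Lys: 2 codons.
Asn: 2 codons.
Lys: 2 codons.
Cys: 2 codons.
2 × 1 × 4 × 2 × 2 × 2 × 2 = 128.

128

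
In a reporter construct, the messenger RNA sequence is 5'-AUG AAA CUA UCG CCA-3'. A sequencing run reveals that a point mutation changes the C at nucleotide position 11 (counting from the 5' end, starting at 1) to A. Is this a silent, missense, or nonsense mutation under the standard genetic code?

nonsense

Position 11 falls in codon 4: UCG → Ser.
After the substitution the codon is UAG → Stop.
The new codon is a stop codon, so this is a nonsense mutation.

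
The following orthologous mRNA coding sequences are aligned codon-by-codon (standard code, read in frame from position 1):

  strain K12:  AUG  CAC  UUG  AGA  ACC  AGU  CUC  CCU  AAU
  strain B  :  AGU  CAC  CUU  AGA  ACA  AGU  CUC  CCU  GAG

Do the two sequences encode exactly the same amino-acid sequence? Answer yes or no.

Codon 1: AUG Met / AGU Ser — nonsynonymous.
Codon 2: CAC His / CAC His — identical.
Codon 3: UUG Leu / CUU Leu — synonymous.
Codon 4: AGA Arg / AGA Arg — identical.
Codon 5: ACC Thr / ACA Thr — synonymous.
Codon 6: AGU Ser / AGU Ser — identical.
Codon 7: CUC Leu / CUC Leu — identical.
Codon 8: CCU Pro / CCU Pro — identical.
Codon 9: AAU Asn / GAG Glu — nonsynonymous.
Nonsynonymous differences: 2 → different protein.

no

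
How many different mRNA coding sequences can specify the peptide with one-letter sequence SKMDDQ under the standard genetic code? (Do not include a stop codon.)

Ser: 6 codons.
Lys: 2 codons.
Met: 1 codon.
Asp: 2 codons.
Asp: 2 codons.
Gln: 2 codons.
6 × 2 × 1 × 2 × 2 × 2 = 96.

96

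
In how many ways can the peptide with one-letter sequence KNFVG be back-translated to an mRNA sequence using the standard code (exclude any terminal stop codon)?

128

Lys: 2 codons.
Asn: 2 codons.
Phe: 2 codons.
Val: 4 codons.
Gly: 4 codons.
2 × 2 × 2 × 4 × 4 = 128.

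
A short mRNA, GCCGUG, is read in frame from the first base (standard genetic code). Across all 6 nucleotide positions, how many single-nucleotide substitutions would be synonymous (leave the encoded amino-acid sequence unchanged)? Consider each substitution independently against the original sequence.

Codon 1 (GCC, Ala): 3 synonymous substitutions.
Codon 2 (GUG, Val): 3 synonymous substitutions.
Total: 3 + 3 = 6.

6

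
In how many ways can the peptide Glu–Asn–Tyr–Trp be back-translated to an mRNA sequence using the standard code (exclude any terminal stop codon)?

Glu: 2 codons.
Asn: 2 codons.
Tyr: 2 codons.
Trp: 1 codon.
2 × 2 × 2 × 1 = 8.

8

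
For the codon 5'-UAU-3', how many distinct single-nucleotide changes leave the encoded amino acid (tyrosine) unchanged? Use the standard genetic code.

1

Position 1: none → 0 synonymous.
Position 2: none → 0 synonymous.
Position 3: UAC → 1 synonymous.
Total: 0 + 0 + 1 = 1.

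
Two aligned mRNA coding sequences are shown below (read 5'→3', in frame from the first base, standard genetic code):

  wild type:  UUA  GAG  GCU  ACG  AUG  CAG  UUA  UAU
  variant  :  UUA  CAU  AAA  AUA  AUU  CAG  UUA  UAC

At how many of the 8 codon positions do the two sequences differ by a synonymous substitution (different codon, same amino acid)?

1

Codon 1: UUA Leu / UUA Leu — identical.
Codon 2: GAG Glu / CAU His — nonsynonymous.
Codon 3: GCU Ala / AAA Lys — nonsynonymous.
Codon 4: ACG Thr / AUA Ile — nonsynonymous.
Codon 5: AUG Met / AUU Ile — nonsynonymous.
Codon 6: CAG Gln / CAG Gln — identical.
Codon 7: UUA Leu / UUA Leu — identical.
Codon 8: UAU Tyr / UAC Tyr — synonymous.
Synonymous differences: 1.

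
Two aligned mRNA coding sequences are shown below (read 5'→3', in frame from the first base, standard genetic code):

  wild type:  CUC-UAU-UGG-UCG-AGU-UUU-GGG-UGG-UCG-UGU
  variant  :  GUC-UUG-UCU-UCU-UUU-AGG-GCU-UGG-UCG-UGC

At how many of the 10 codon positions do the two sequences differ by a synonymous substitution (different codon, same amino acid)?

2

Codon 1: CUC Leu / GUC Val — nonsynonymous.
Codon 2: UAU Tyr / UUG Leu — nonsynonymous.
Codon 3: UGG Trp / UCU Ser — nonsynonymous.
Codon 4: UCG Ser / UCU Ser — synonymous.
Codon 5: AGU Ser / UUU Phe — nonsynonymous.
Codon 6: UUU Phe / AGG Arg — nonsynonymous.
Codon 7: GGG Gly / GCU Ala — nonsynonymous.
Codon 8: UGG Trp / UGG Trp — identical.
Codon 9: UCG Ser / UCG Ser — identical.
Codon 10: UGU Cys / UGC Cys — synonymous.
Synonymous differences: 2.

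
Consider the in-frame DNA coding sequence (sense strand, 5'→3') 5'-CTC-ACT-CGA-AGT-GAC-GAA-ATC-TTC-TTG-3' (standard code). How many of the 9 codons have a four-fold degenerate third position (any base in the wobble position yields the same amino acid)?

Codon 1 CTC (Leu): third position 4-fold.
Codon 2 ACT (Thr): third position 4-fold.
Codon 3 CGA (Arg): third position 4-fold.
Codon 4 AGT (Ser): third position 2-fold.
Codon 5 GAC (Asp): third position 2-fold.
Codon 6 GAA (Glu): third position 2-fold.
Codon 7 ATC (Ile): third position 3-fold.
Codon 8 TTC (Phe): third position 2-fold.
Codon 9 TTG (Leu): third position 2-fold.
Four-fold degenerate third positions: 3.

3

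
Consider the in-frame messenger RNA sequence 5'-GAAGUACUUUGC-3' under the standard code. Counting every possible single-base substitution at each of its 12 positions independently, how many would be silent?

Codon 1 (GAA, Glu): 1 synonymous substitution.
Codon 2 (GUA, Val): 3 synonymous substitutions.
Codon 3 (CUU, Leu): 3 synonymous substitutions.
Codon 4 (UGC, Cys): 1 synonymous substitution.
Total: 1 + 3 + 3 + 1 = 8.

8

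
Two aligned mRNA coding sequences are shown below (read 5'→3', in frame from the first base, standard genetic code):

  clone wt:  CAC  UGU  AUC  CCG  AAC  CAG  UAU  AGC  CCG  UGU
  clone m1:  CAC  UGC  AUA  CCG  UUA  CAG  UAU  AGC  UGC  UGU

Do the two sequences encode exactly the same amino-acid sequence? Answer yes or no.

no

Codon 1: CAC His / CAC His — identical.
Codon 2: UGU Cys / UGC Cys — synonymous.
Codon 3: AUC Ile / AUA Ile — synonymous.
Codon 4: CCG Pro / CCG Pro — identical.
Codon 5: AAC Asn / UUA Leu — nonsynonymous.
Codon 6: CAG Gln / CAG Gln — identical.
Codon 7: UAU Tyr / UAU Tyr — identical.
Codon 8: AGC Ser / AGC Ser — identical.
Codon 9: CCG Pro / UGC Cys — nonsynonymous.
Codon 10: UGU Cys / UGU Cys — identical.
Nonsynonymous differences: 2 → different protein.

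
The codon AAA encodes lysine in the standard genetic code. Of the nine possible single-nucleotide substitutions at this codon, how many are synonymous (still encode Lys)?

Position 1: none → 0 synonymous.
Position 2: none → 0 synonymous.
Position 3: AAG → 1 synonymous.
Total: 0 + 0 + 1 = 1.

1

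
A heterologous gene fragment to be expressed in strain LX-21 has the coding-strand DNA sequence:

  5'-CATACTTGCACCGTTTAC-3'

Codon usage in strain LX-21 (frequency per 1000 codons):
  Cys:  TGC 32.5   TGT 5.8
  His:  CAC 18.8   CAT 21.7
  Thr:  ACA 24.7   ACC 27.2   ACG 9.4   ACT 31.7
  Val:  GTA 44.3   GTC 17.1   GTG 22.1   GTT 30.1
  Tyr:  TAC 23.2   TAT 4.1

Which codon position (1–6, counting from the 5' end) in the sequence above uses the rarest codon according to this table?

Codon 1 CAT (His): 21.7 per 1000.
Codon 2 ACT (Thr): 31.7 per 1000.
Codon 3 TGC (Cys): 32.5 per 1000.
Codon 4 ACC (Thr): 27.2 per 1000.
Codon 5 GTT (Val): 30.1 per 1000.
Codon 6 TAC (Tyr): 23.2 per 1000.
Lowest frequency is 21.7 at codon 1.

1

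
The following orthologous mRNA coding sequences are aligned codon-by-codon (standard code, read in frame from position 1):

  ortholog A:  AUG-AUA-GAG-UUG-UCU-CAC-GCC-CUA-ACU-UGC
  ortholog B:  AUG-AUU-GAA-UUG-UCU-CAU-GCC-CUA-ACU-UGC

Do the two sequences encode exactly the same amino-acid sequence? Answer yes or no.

yes

Codon 1: AUG Met / AUG Met — identical.
Codon 2: AUA Ile / AUU Ile — synonymous.
Codon 3: GAG Glu / GAA Glu — synonymous.
Codon 4: UUG Leu / UUG Leu — identical.
Codon 5: UCU Ser / UCU Ser — identical.
Codon 6: CAC His / CAU His — synonymous.
Codon 7: GCC Ala / GCC Ala — identical.
Codon 8: CUA Leu / CUA Leu — identical.
Codon 9: ACU Thr / ACU Thr — identical.
Codon 10: UGC Cys / UGC Cys — identical.
Nonsynonymous differences: 0 → same protein.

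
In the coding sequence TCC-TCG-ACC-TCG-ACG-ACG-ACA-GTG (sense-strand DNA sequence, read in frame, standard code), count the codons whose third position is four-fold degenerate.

Codon 1 TCC (Ser): third position 4-fold.
Codon 2 TCG (Ser): third position 4-fold.
Codon 3 ACC (Thr): third position 4-fold.
Codon 4 TCG (Ser): third position 4-fold.
Codon 5 ACG (Thr): third position 4-fold.
Codon 6 ACG (Thr): third position 4-fold.
Codon 7 ACA (Thr): third position 4-fold.
Codon 8 GTG (Val): third position 4-fold.
Four-fold degenerate third positions: 8.

8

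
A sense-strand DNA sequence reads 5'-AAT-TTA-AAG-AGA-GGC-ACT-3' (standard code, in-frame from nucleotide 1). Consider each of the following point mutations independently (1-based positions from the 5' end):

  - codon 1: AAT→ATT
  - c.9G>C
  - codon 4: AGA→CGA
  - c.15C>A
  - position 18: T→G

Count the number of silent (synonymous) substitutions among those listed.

3

Codon 1: AAT (Asn) → ATT (Ile) — missense.
Codon 3: AAG (Lys) → AAC (Asn) — missense.
Codon 4: AGA (Arg) → CGA (Arg) — synonymous.
Codon 5: GGC (Gly) → GGA (Gly) — synonymous.
Codon 6: ACT (Thr) → ACG (Thr) — synonymous.
Synonymous: 3 of 5.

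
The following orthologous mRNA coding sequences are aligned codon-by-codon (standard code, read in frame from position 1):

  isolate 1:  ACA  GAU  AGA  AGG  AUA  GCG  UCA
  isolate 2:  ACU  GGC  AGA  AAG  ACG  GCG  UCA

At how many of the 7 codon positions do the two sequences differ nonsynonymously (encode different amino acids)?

Codon 1: ACA Thr / ACU Thr — synonymous.
Codon 2: GAU Asp / GGC Gly — nonsynonymous.
Codon 3: AGA Arg / AGA Arg — identical.
Codon 4: AGG Arg / AAG Lys — nonsynonymous.
Codon 5: AUA Ile / ACG Thr — nonsynonymous.
Codon 6: GCG Ala / GCG Ala — identical.
Codon 7: UCA Ser / UCA Ser — identical.
Nonsynonymous differences: 3.

3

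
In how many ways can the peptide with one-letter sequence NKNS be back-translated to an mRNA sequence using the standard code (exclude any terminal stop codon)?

48

Asn: 2 codons.
Lys: 2 codons.
Asn: 2 codons.
Ser: 6 codons.
2 × 2 × 2 × 6 = 48.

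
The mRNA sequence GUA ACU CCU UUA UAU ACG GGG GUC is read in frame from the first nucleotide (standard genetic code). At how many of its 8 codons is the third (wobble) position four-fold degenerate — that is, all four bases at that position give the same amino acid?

6

Codon 1 GUA (Val): third position 4-fold.
Codon 2 ACU (Thr): third position 4-fold.
Codon 3 CCU (Pro): third position 4-fold.
Codon 4 UUA (Leu): third position 2-fold.
Codon 5 UAU (Tyr): third position 2-fold.
Codon 6 ACG (Thr): third position 4-fold.
Codon 7 GGG (Gly): third position 4-fold.
Codon 8 GUC (Val): third position 4-fold.
Four-fold degenerate third positions: 6.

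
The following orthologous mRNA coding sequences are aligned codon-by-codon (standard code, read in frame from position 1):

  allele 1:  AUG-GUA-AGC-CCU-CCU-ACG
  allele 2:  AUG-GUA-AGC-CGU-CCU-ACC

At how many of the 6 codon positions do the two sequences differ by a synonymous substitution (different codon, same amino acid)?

1

Codon 1: AUG Met / AUG Met — identical.
Codon 2: GUA Val / GUA Val — identical.
Codon 3: AGC Ser / AGC Ser — identical.
Codon 4: CCU Pro / CGU Arg — nonsynonymous.
Codon 5: CCU Pro / CCU Pro — identical.
Codon 6: ACG Thr / ACC Thr — synonymous.
Synonymous differences: 1.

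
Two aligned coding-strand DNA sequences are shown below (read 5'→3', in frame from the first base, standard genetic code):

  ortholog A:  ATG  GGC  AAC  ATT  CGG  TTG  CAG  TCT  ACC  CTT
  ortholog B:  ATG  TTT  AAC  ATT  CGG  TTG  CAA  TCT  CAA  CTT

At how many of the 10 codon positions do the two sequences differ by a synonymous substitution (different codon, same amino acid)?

Codon 1: ATG Met / ATG Met — identical.
Codon 2: GGC Gly / TTT Phe — nonsynonymous.
Codon 3: AAC Asn / AAC Asn — identical.
Codon 4: ATT Ile / ATT Ile — identical.
Codon 5: CGG Arg / CGG Arg — identical.
Codon 6: TTG Leu / TTG Leu — identical.
Codon 7: CAG Gln / CAA Gln — synonymous.
Codon 8: TCT Ser / TCT Ser — identical.
Codon 9: ACC Thr / CAA Gln — nonsynonymous.
Codon 10: CTT Leu / CTT Leu — identical.
Synonymous differences: 1.

1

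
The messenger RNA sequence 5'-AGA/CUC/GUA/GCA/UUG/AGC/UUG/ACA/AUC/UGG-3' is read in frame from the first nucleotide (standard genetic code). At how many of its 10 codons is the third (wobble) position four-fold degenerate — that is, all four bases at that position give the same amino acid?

Codon 1 AGA (Arg): third position 2-fold.
Codon 2 CUC (Leu): third position 4-fold.
Codon 3 GUA (Val): third position 4-fold.
Codon 4 GCA (Ala): third position 4-fold.
Codon 5 UUG (Leu): third position 2-fold.
Codon 6 AGC (Ser): third position 2-fold.
Codon 7 UUG (Leu): third position 2-fold.
Codon 8 ACA (Thr): third position 4-fold.
Codon 9 AUC (Ile): third position 3-fold.
Codon 10 UGG (Trp): third position 1-fold.
Four-fold degenerate third positions: 4.

4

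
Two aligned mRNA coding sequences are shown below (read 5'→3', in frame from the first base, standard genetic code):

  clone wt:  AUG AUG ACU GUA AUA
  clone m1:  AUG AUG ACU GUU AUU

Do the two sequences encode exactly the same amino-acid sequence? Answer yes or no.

Codon 1: AUG Met / AUG Met — identical.
Codon 2: AUG Met / AUG Met — identical.
Codon 3: ACU Thr / ACU Thr — identical.
Codon 4: GUA Val / GUU Val — synonymous.
Codon 5: AUA Ile / AUU Ile — synonymous.
Nonsynonymous differences: 0 → same protein.

yes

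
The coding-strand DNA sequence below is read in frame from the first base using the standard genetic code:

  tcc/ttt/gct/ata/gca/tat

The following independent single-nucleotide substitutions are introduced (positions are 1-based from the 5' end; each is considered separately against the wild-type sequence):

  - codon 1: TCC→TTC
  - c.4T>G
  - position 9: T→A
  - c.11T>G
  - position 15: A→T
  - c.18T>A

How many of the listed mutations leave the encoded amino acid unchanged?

2

Codon 1: TCC (Ser) → TTC (Phe) — missense.
Codon 2: TTT (Phe) → GTT (Val) — missense.
Codon 3: GCT (Ala) → GCA (Ala) — synonymous.
Codon 4: ATA (Ile) → AGA (Arg) — missense.
Codon 5: GCA (Ala) → GCT (Ala) — synonymous.
Codon 6: TAT (Tyr) → TAA (Stop) — nonsense.
Synonymous: 2 of 6.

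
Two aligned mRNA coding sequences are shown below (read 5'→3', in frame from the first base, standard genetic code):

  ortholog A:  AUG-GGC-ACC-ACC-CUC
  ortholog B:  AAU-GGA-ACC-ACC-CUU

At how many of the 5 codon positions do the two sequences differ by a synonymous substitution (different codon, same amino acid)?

Codon 1: AUG Met / AAU Asn — nonsynonymous.
Codon 2: GGC Gly / GGA Gly — synonymous.
Codon 3: ACC Thr / ACC Thr — identical.
Codon 4: ACC Thr / ACC Thr — identical.
Codon 5: CUC Leu / CUU Leu — synonymous.
Synonymous differences: 2.

2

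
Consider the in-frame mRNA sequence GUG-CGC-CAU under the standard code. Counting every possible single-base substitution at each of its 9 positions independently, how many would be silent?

Codon 1 (GUG, Val): 3 synonymous substitutions.
Codon 2 (CGC, Arg): 3 synonymous substitutions.
Codon 3 (CAU, His): 1 synonymous substitution.
Total: 3 + 3 + 1 = 7.

7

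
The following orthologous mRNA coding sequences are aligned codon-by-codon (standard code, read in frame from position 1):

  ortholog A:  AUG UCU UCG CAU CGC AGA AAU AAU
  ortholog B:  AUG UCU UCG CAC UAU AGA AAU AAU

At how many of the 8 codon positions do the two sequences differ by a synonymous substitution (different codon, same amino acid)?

Codon 1: AUG Met / AUG Met — identical.
Codon 2: UCU Ser / UCU Ser — identical.
Codon 3: UCG Ser / UCG Ser — identical.
Codon 4: CAU His / CAC His — synonymous.
Codon 5: CGC Arg / UAU Tyr — nonsynonymous.
Codon 6: AGA Arg / AGA Arg — identical.
Codon 7: AAU Asn / AAU Asn — identical.
Codon 8: AAU Asn / AAU Asn — identical.
Synonymous differences: 1.

1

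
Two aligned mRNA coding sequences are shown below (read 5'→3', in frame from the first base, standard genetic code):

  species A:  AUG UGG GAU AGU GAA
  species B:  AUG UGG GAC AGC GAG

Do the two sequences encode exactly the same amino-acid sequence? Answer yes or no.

yes

Codon 1: AUG Met / AUG Met — identical.
Codon 2: UGG Trp / UGG Trp — identical.
Codon 3: GAU Asp / GAC Asp — synonymous.
Codon 4: AGU Ser / AGC Ser — synonymous.
Codon 5: GAA Glu / GAG Glu — synonymous.
Nonsynonymous differences: 0 → same protein.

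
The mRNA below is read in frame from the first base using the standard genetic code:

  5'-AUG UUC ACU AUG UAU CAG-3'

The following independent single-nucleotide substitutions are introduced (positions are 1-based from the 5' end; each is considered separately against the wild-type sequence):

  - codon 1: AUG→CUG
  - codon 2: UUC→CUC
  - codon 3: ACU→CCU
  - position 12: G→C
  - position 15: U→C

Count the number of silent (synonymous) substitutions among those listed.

1

Codon 1: AUG (Met) → CUG (Leu) — missense.
Codon 2: UUC (Phe) → CUC (Leu) — missense.
Codon 3: ACU (Thr) → CCU (Pro) — missense.
Codon 4: AUG (Met) → AUC (Ile) — missense.
Codon 5: UAU (Tyr) → UAC (Tyr) — synonymous.
Synonymous: 1 of 5.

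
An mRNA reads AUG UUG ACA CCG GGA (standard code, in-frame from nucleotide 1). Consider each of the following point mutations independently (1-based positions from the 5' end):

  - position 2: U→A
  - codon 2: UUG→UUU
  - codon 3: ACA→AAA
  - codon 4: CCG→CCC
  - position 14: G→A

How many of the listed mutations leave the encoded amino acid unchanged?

Codon 1: AUG (Met) → AAG (Lys) — missense.
Codon 2: UUG (Leu) → UUU (Phe) — missense.
Codon 3: ACA (Thr) → AAA (Lys) — missense.
Codon 4: CCG (Pro) → CCC (Pro) — synonymous.
Codon 5: GGA (Gly) → GAA (Glu) — missense.
Synonymous: 1 of 5.

1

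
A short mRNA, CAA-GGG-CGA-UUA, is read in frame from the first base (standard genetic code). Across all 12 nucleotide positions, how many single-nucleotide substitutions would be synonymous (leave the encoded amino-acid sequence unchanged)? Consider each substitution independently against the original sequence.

10

Codon 1 (CAA, Gln): 1 synonymous substitution.
Codon 2 (GGG, Gly): 3 synonymous substitutions.
Codon 3 (CGA, Arg): 4 synonymous substitutions.
Codon 4 (UUA, Leu): 2 synonymous substitutions.
Total: 1 + 3 + 4 + 2 = 10.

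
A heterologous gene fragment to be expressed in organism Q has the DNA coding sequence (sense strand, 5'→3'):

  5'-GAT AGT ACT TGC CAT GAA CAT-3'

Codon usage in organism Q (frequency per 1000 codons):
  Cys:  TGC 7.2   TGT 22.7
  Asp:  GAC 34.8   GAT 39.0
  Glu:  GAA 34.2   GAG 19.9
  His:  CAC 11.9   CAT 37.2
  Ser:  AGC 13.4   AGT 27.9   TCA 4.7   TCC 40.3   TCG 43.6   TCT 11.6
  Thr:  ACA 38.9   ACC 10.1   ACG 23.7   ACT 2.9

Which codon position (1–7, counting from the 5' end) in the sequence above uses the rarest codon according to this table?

3

Codon 1 GAT (Asp): 39.0 per 1000.
Codon 2 AGT (Ser): 27.9 per 1000.
Codon 3 ACT (Thr): 2.9 per 1000.
Codon 4 TGC (Cys): 7.2 per 1000.
Codon 5 CAT (His): 37.2 per 1000.
Codon 6 GAA (Glu): 34.2 per 1000.
Codon 7 CAT (His): 37.2 per 1000.
Lowest frequency is 2.9 at codon 3.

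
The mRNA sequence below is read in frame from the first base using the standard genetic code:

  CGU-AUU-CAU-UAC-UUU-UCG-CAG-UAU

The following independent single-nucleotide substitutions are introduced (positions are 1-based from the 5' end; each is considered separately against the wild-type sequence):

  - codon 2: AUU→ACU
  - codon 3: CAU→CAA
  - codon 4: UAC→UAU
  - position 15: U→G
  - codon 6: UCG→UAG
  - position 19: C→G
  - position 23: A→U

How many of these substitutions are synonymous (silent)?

1

Codon 2: AUU (Ile) → ACU (Thr) — missense.
Codon 3: CAU (His) → CAA (Gln) — missense.
Codon 4: UAC (Tyr) → UAU (Tyr) — synonymous.
Codon 5: UUU (Phe) → UUG (Leu) — missense.
Codon 6: UCG (Ser) → UAG (Stop) — nonsense.
Codon 7: CAG (Gln) → GAG (Glu) — missense.
Codon 8: UAU (Tyr) → UUU (Phe) — missense.
Synonymous: 1 of 7.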